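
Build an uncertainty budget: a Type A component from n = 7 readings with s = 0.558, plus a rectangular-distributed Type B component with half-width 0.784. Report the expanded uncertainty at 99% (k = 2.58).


u_A = s / sqrt(n) = 0.558 / sqrt(7) = 0.21090418
u_B = half_width / sqrt(3) = 0.784 / sqrt(3) = 0.45264261
uc = sqrt(u_A^2 + u_B^2) = sqrt(0.21090418^2 + 0.45264261^2) = 0.4993655
U = k * uc = 2.58 * 0.4993655
U = 1.2884

1.2884


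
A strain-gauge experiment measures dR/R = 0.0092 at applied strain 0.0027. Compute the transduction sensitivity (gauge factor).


GF = (dR/R) / epsilon
= 0.0092 / 0.0027
= 3.4074

3.4074


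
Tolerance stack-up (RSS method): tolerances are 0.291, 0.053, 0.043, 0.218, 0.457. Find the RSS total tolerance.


RSS = sqrt(0.291^2 + 0.053^2 + 0.043^2 + 0.218^2 + 0.457^2)
= sqrt(0.345712)
= 0.5880

0.5880


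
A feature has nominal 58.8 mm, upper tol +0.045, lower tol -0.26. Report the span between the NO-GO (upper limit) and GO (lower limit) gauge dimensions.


GO = nominal - lower_tol (smallest hole = maximum material condition)
GO = 58.8 - 0.26 = 58.54
NO-GO = nominal + upper_tol (largest hole = least material condition)
NO-GO = 58.8 + 0.045 = 58.845
spread = NO-GO - GO = 58.845 - 58.54 = 0.3050

0.3050


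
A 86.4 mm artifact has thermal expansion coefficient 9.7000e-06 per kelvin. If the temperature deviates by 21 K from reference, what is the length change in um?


dL = L * alpha * dT
= 86.4 * 9.7000e-06 * 21
= 0.0175997 mm
dL_um = 0.0175997 * 1000 = 17.5997 um

17.5997


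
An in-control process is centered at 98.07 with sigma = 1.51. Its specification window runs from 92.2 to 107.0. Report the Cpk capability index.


Cpu = (USL - mean) / (3*sigma) = (107.0 - 98.07) / (3*1.51) = 1.9713
Cpl = (mean - LSL) / (3*sigma) = (98.07 - 92.2) / (3*1.51) = 1.2958
Cpk = min(Cpu, Cpl) = 1.2958

1.2958


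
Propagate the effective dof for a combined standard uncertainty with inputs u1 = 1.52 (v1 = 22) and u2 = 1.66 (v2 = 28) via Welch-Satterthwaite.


uc = sqrt(u1^2 + u2^2) = sqrt(1.52^2 + 1.66^2) = 2.2507776
v_eff = uc^4 / (u1^4/v1 + u2^4/v2)
= 2.2507776^4 / (1.52^4/22 + 1.66^4/28)
= 25.664354 / 0.51382441
v_eff = 49.9477

49.9477


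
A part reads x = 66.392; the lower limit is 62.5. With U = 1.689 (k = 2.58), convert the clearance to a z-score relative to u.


u = U / k = 1.689 / 2.58 = 0.65465116
margin = |LSL - x| = |62.5 - 66.392| = 3.892
z = margin / u = 3.892 / 0.65465116
z = 5.9452

5.9452


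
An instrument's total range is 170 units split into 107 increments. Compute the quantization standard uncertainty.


resolution = range / divisions
resolution = 170 / 107 = 1.588785
u_res = resolution / (2*sqrt(3))
u_res = 1.588785 / 3.4641016
u_res = 0.4586

0.4586


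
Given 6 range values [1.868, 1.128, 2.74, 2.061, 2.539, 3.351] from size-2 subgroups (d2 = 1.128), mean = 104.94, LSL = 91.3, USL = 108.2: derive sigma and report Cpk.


R_bar = (1.868 + 1.128 + 2.74 + 2.061 + 2.539 + 3.351) / 6 = 2.2811667
sigma = R_bar / d2 = 2.2811667 / 1.128 = 2.0223109
Cp = (USL - LSL)/(6*sigma) = (108.2 - 91.3)/(6*2.0223109) = 1.3928
Cpu = (108.2 - 104.94)/(3*2.0223109) = 0.5373
Cpl = (104.94 - 91.3)/(3*2.0223109) = 2.2483
Cpk = min(Cpu, Cpl) = 0.5373

0.5373


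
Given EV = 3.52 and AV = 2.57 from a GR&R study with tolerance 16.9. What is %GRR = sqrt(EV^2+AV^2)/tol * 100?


GRR = sqrt(EV^2 + AV^2) = sqrt(3.52^2 + 2.57^2) = 4.3583598
%GRR = GRR / tol * 100 = 4.3583598 / 16.9 * 100
%GRR = 25.7891

25.7891


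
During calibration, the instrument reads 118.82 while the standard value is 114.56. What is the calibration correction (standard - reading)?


Correction = standard - reading
= 114.56 - 118.82
= -4.2600

-4.2600


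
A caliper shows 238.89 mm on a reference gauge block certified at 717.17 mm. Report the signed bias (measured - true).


Systematic error = measured - true
= 238.89 - 717.17
= -478.2800

-478.2800


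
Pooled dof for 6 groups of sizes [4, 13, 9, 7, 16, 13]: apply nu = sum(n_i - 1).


nu = sum_i (n_i - 1)
nu = ((4 - 1) + (13 - 1) + (9 - 1) + (7 - 1) + (16 - 1) + (13 - 1))
nu = 3 + 12 + 8 + 6 + 15 + 12
nu = 56

56


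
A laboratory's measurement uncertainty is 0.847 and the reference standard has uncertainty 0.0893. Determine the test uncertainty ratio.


TUR = u_lab / u_ref
= 0.847 / 0.0893
= 9.4849

9.4849


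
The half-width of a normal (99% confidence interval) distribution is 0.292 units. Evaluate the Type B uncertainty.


u_B = half_width / 2.576
u_B = 0.292 / 2.576
u_B = 0.1134

0.1134


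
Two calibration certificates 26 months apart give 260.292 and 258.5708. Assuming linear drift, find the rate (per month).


rate = (v2 - v1) / months
= (258.5708 - 260.292) / 26
= -1.7212 / 26
= -0.0662

-0.0662


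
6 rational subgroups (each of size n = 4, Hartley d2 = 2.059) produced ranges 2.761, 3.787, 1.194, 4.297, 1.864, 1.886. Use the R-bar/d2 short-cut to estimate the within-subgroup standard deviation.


R_bar = (2.761 + 3.787 + 1.194 + 4.297 + 1.864 + 1.886) / 6
R_bar = 15.789 / 6 = 2.6315
sigma_hat = R_bar / d2 = 2.6315 / 2.059 = 1.2780

1.2780


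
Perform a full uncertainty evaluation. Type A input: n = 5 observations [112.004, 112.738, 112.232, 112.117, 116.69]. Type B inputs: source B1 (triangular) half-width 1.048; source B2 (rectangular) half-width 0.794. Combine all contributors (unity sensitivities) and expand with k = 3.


mean = (112.004 + 112.738 + 112.232 + 112.117 + 116.69) / 5 = 113.1562
s = sqrt(sum((x - mean)^2)/(n-1)) = 1.9952619
u_A = s / sqrt(n) = 1.9952619 / sqrt(5) = 0.89230825
u_B1 = 1.048 / sqrt(6) = 0.42784421
u_B2 = 0.794 / sqrt(3) = 0.45841611
uc = sqrt(0.89230825^2 + 0.42784421^2 + 0.45841611^2) = 1.0906008
U = k * uc = 3 * 1.0906008
U = 3.2718

3.2718


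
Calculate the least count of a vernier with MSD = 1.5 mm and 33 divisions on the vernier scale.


LC = MSD / n_div
= 1.5 / 33
= 0.0455

0.0455


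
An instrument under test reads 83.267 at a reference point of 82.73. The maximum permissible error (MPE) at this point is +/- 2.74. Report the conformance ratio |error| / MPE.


e = indication - reference = 83.267 - 82.73 = 0.5370
|e| = 0.5370
ratio = |e| / MPE = 0.5370 / 2.74
ratio = 0.1960

0.1960


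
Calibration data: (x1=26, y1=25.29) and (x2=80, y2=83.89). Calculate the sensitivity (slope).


slope = (y2 - y1) / (x2 - x1)
= (83.89 - 25.29) / (80 - 26)
= 58.6000 / 54
= 1.0852

1.0852


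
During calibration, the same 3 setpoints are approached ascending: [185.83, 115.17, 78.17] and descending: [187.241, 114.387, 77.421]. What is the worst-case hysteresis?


|185.83 - 187.241| = 1.4110
|115.17 - 114.387| = 0.7830
|78.17 - 77.421| = 0.7490
hysteresis = max(diffs) = 1.4110

1.4110


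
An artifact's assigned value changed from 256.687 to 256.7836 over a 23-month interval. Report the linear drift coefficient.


rate = (v2 - v1) / months
= (256.7836 - 256.687) / 23
= 0.0966 / 23
= 0.0042

0.0042


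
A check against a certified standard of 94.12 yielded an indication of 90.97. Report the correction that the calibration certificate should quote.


Correction = standard - reading
= 94.12 - 90.97
= 3.1500

3.1500


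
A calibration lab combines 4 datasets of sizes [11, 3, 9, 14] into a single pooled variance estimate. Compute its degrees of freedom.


nu = sum_i (n_i - 1)
nu = ((11 - 1) + (3 - 1) + (9 - 1) + (14 - 1))
nu = 10 + 2 + 8 + 13
nu = 33

33


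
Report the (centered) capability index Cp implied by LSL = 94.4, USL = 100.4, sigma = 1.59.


Cp = (USL - LSL) / (6 * sigma)
= (100.4 - 94.4) / (6 * 1.59)
= 6.0000 / 9.5400
= 0.6289

0.6289


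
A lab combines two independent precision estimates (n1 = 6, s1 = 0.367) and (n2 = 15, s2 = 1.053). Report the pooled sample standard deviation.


s_p = sqrt(((n1-1)*s1^2 + (n2-1)*s2^2) / (n1+n2-2))
numerator = (6-1)*0.367^2 + (15-1)*1.053^2 = 0.673445 + 15.523326 = 16.196771
denominator = 6 + 15 - 2 = 19
s_p^2 = 16.196771 / 19 = 0.85246163
s_p = sqrt(0.85246163) = 0.9233

0.9233


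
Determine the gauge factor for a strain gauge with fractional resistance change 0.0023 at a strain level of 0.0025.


GF = (dR/R) / epsilon
= 0.0023 / 0.0025
= 0.9200

0.9200


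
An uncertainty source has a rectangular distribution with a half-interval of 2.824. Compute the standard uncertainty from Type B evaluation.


u_B = half_width / sqrt(3)
u_B = 2.824 / 1.7320508
u_B = 1.6304

1.6304


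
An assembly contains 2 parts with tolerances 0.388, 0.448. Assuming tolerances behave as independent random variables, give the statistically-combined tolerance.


RSS = sqrt(0.388^2 + 0.448^2)
= sqrt(0.351248)
= 0.5927

0.5927


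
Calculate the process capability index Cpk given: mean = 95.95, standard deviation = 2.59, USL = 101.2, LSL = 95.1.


Cpu = (USL - mean) / (3*sigma) = (101.2 - 95.95) / (3*2.59) = 0.6757
Cpl = (mean - LSL) / (3*sigma) = (95.95 - 95.1) / (3*2.59) = 0.1094
Cpk = min(Cpu, Cpl) = 0.1094

0.1094


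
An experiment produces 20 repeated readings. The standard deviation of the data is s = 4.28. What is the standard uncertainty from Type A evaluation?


u_A = s / sqrt(n)
u_A = 4.28 / sqrt(20)
u_A = 4.28 / 4.472136
u_A = 0.9570

0.9570


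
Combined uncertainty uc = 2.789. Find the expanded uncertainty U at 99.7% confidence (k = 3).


U = k * uc
U = 3 * 2.789
U = 8.3670

8.3670


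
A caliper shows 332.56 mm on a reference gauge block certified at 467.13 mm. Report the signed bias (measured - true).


Systematic error = measured - true
= 332.56 - 467.13
= -134.5700

-134.5700


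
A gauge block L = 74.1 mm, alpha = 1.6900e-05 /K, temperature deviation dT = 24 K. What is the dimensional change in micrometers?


dL = L * alpha * dT
= 74.1 * 1.6900e-05 * 24
= 0.0300550 mm
dL_um = 0.0300550 * 1000 = 30.0550 um

30.0550


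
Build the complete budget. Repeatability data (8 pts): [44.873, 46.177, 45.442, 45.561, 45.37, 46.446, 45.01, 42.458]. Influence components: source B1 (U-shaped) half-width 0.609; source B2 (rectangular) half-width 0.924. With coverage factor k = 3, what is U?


mean = (44.873 + 46.177 + 45.442 + 45.561 + 45.37 + 46.446 + 45.01 + 42.458) / 8 = 45.167125
s = sqrt(sum((x - mean)^2)/(n-1)) = 1.2175958
u_A = s / sqrt(n) = 1.2175958 / sqrt(8) = 0.43048512
u_B1 = 0.609 / sqrt(2) = 0.43062803
u_B2 = 0.924 / sqrt(3) = 0.53347165
uc = sqrt(0.43048512^2 + 0.43062803^2 + 0.53347165^2) = 0.80953687
U = k * uc = 3 * 0.80953687
U = 2.4286

2.4286


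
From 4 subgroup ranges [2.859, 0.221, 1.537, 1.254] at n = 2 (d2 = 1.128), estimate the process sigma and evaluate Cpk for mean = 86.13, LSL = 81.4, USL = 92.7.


R_bar = (2.859 + 0.221 + 1.537 + 1.254) / 4 = 1.46775
sigma = R_bar / d2 = 1.46775 / 1.128 = 1.3011968
Cp = (USL - LSL)/(6*sigma) = (92.7 - 81.4)/(6*1.3011968) = 1.4474
Cpu = (92.7 - 86.13)/(3*1.3011968) = 1.6831
Cpl = (86.13 - 81.4)/(3*1.3011968) = 1.2117
Cpk = min(Cpu, Cpl) = 1.2117

1.2117


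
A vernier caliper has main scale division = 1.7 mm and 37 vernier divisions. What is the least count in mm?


LC = MSD / n_div
= 1.7 / 37
= 0.0459

0.0459


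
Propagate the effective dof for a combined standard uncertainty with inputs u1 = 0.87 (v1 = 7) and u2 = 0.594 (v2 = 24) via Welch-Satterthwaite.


uc = sqrt(u1^2 + u2^2) = sqrt(0.87^2 + 0.594^2) = 1.0534401
v_eff = uc^4 / (u1^4/v1 + u2^4/v2)
= 1.0534401^4 / (0.87^4/7 + 0.594^4/24)
= 1.2315141 / 0.087029734
v_eff = 14.1505

14.1505


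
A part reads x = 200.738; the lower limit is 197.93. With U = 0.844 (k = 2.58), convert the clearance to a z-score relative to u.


u = U / k = 0.844 / 2.58 = 0.32713178
margin = |LSL - x| = |197.93 - 200.738| = 2.808
z = margin / u = 2.808 / 0.32713178
z = 8.5837

8.5837


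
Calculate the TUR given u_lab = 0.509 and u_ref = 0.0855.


TUR = u_lab / u_ref
= 0.509 / 0.0855
= 5.9532

5.9532


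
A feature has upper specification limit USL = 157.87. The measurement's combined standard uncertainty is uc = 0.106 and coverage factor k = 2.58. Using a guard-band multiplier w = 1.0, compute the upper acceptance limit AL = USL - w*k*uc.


U = k * uc = 2.58 * 0.106 = 0.27348
guard band g = w * U = 1.0 * 0.27348 = 0.27348
AL = USL - g = 157.87 - 0.27348
AL = 157.5965

157.5965


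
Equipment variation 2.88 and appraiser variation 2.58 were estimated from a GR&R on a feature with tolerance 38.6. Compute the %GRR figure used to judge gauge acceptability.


GRR = sqrt(EV^2 + AV^2) = sqrt(2.88^2 + 2.58^2) = 3.8666264
%GRR = GRR / tol * 100 = 3.8666264 / 38.6 * 100
%GRR = 10.0172

10.0172


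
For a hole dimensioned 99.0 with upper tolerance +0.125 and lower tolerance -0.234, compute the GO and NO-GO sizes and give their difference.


GO = nominal - lower_tol (smallest hole = maximum material condition)
GO = 99.0 - 0.234 = 98.766
NO-GO = nominal + upper_tol (largest hole = least material condition)
NO-GO = 99.0 + 0.125 = 99.125
spread = NO-GO - GO = 99.125 - 98.766 = 0.3590

0.3590


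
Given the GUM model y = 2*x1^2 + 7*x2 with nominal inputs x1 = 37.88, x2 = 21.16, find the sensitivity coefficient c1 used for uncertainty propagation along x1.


y = 2*x1^2 + 7*x2
dy/dx1 = 2*2*x1
Evaluate at x1 = 37.88: c1 = 4 * 37.88
c1 = 151.5200

151.5200


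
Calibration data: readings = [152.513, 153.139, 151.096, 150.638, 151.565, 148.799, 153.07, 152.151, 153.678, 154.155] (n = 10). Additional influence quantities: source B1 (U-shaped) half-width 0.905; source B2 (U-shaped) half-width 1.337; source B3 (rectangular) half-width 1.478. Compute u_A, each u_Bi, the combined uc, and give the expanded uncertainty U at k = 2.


mean = (152.513 + 153.139 + 151.096 + 150.638 + 151.565 + 148.799 + 153.07 + 152.151 + 153.678 + 154.155) / 10 = 152.0804
s = sqrt(sum((x - mean)^2)/(n-1)) = 1.6066232
u_A = s / sqrt(n) = 1.6066232 / sqrt(10) = 0.50805887
u_B1 = 0.905 / sqrt(2) = 0.63993164
u_B2 = 1.337 / sqrt(2) = 0.94540177
u_B3 = 1.478 / sqrt(3) = 0.8533237
uc = sqrt(0.50805887^2 + 0.63993164^2 + 0.94540177^2 + 0.8533237^2) = 1.5131365
U = k * uc = 2 * 1.5131365
U = 3.0263

3.0263


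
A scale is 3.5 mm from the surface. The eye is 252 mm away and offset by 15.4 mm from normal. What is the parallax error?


error = h * offset / d
= 3.5 * 15.4 / 252
= 0.2139

0.2139


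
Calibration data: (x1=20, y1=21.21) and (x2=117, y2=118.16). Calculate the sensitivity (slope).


slope = (y2 - y1) / (x2 - x1)
= (118.16 - 21.21) / (117 - 20)
= 96.9500 / 97
= 0.9995

0.9995


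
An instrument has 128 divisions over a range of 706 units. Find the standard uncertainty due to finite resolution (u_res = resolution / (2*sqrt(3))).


resolution = range / divisions
resolution = 706 / 128 = 5.515625
u_res = resolution / (2*sqrt(3))
u_res = 5.515625 / 3.4641016
u_res = 1.5922

1.5922


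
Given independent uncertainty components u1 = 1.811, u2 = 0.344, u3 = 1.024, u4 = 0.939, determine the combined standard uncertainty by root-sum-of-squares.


uc = sqrt(1.811^2 + 0.344^2 + 1.024^2 + 0.939^2)
uc = sqrt(5.328354)
uc = 2.3083

2.3083


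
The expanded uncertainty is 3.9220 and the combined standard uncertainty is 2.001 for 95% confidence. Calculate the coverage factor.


k = U / uc
k = 3.9220 / 2.001
k = 1.96

1.96


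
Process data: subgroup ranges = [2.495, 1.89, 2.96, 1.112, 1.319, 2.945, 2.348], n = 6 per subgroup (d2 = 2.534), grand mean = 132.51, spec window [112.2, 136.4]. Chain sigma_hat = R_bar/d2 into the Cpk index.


R_bar = (2.495 + 1.89 + 2.96 + 1.112 + 1.319 + 2.945 + 2.348) / 7 = 2.1527143
sigma = R_bar / d2 = 2.1527143 / 2.534 = 0.84953208
Cp = (USL - LSL)/(6*sigma) = (136.4 - 112.2)/(6*0.84953208) = 4.7477
Cpu = (136.4 - 132.51)/(3*0.84953208) = 1.5263
Cpl = (132.51 - 112.2)/(3*0.84953208) = 7.9691
Cpk = min(Cpu, Cpl) = 1.5263

1.5263


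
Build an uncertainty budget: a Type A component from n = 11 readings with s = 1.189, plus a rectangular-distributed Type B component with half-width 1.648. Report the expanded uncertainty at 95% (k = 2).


u_A = s / sqrt(n) = 1.189 / sqrt(11) = 0.35849699
u_B = half_width / sqrt(3) = 1.648 / sqrt(3) = 0.95147324
uc = sqrt(u_A^2 + u_B^2) = sqrt(0.35849699^2 + 0.95147324^2) = 1.0167701
U = k * uc = 2 * 1.0167701
U = 2.0335

2.0335


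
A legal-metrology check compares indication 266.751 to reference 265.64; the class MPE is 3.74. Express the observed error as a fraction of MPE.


e = indication - reference = 266.751 - 265.64 = 1.1110
|e| = 1.1110
ratio = |e| / MPE = 1.1110 / 3.74
ratio = 0.2971

0.2971


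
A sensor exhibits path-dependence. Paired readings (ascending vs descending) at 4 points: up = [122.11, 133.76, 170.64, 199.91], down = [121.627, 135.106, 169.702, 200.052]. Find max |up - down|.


|122.11 - 121.627| = 0.4830
|133.76 - 135.106| = 1.3460
|170.64 - 169.702| = 0.9380
|199.91 - 200.052| = 0.1420
hysteresis = max(diffs) = 1.3460

1.3460


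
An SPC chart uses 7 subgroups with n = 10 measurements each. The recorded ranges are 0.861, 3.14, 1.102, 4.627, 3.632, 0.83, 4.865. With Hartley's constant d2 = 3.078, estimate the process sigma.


R_bar = (0.861 + 3.14 + 1.102 + 4.627 + 3.632 + 0.83 + 4.865) / 7
R_bar = 19.057 / 7 = 2.7224286
sigma_hat = R_bar / d2 = 2.7224286 / 3.078 = 0.8845

0.8845


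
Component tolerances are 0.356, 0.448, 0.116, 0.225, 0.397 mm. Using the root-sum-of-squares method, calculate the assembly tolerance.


RSS = sqrt(0.356^2 + 0.448^2 + 0.116^2 + 0.225^2 + 0.397^2)
= sqrt(0.54913)
= 0.7410

0.7410


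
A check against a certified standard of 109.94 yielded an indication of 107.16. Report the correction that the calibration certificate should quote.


Correction = standard - reading
= 109.94 - 107.16
= 2.7800

2.7800


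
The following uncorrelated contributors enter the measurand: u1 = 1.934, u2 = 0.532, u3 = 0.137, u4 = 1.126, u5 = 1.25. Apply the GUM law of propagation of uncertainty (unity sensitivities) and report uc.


uc = sqrt(1.934^2 + 0.532^2 + 0.137^2 + 1.126^2 + 1.25^2)
uc = sqrt(6.872525)
uc = 2.6216

2.6216


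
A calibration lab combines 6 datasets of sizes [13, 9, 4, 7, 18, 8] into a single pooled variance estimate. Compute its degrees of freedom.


nu = sum_i (n_i - 1)
nu = ((13 - 1) + (9 - 1) + (4 - 1) + (7 - 1) + (18 - 1) + (8 - 1))
nu = 12 + 8 + 3 + 6 + 17 + 7
nu = 53

53


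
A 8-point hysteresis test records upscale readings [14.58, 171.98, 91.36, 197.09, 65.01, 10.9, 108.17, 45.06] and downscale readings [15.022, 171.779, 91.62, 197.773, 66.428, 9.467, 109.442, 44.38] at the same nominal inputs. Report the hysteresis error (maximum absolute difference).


|14.58 - 15.022| = 0.4420
|171.98 - 171.779| = 0.2010
|91.36 - 91.62| = 0.2600
|197.09 - 197.773| = 0.6830
|65.01 - 66.428| = 1.4180
|10.9 - 9.467| = 1.4330
|108.17 - 109.442| = 1.2720
|45.06 - 44.38| = 0.6800
hysteresis = max(diffs) = 1.4330

1.4330


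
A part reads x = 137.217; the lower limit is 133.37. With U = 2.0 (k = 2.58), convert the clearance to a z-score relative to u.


u = U / k = 2.0 / 2.58 = 0.7751938
margin = |LSL - x| = |133.37 - 137.217| = 3.847
z = margin / u = 3.847 / 0.7751938
z = 4.9626

4.9626


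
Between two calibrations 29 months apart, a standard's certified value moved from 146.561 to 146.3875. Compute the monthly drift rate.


rate = (v2 - v1) / months
= (146.3875 - 146.561) / 29
= -0.1735 / 29
= -0.0060

-0.0060


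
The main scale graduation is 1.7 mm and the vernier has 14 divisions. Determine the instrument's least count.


LC = MSD / n_div
= 1.7 / 14
= 0.1214

0.1214


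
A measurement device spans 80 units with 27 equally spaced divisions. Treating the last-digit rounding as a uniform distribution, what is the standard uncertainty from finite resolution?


resolution = range / divisions
resolution = 80 / 27 = 2.962963
u_res = resolution / (2*sqrt(3))
u_res = 2.962963 / 3.4641016
u_res = 0.8553

0.8553


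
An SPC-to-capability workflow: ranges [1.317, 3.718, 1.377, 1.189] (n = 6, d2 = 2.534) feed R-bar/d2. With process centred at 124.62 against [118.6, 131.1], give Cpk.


R_bar = (1.317 + 3.718 + 1.377 + 1.189) / 4 = 1.90025
sigma = R_bar / d2 = 1.90025 / 2.534 = 0.74990134
Cp = (USL - LSL)/(6*sigma) = (131.1 - 118.6)/(6*0.74990134) = 2.7781
Cpu = (131.1 - 124.62)/(3*0.74990134) = 2.8804
Cpl = (124.62 - 118.6)/(3*0.74990134) = 2.6759
Cpk = min(Cpu, Cpl) = 2.6759

2.6759


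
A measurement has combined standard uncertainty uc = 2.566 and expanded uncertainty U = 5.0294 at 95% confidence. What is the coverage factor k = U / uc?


k = U / uc
k = 5.0294 / 2.566
k = 1.96

1.96


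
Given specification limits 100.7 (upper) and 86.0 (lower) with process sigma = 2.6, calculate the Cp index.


Cp = (USL - LSL) / (6 * sigma)
= (100.7 - 86.0) / (6 * 2.6)
= 14.7000 / 15.6000
= 0.9423

0.9423


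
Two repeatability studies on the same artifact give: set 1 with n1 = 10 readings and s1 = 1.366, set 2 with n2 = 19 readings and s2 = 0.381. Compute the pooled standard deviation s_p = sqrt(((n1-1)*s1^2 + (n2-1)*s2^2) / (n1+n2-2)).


s_p = sqrt(((n1-1)*s1^2 + (n2-1)*s2^2) / (n1+n2-2))
numerator = (10-1)*1.366^2 + (19-1)*0.381^2 = 16.793604 + 2.612898 = 19.406502
denominator = 10 + 19 - 2 = 27
s_p^2 = 19.406502 / 27 = 0.71875933
s_p = sqrt(0.71875933) = 0.8478

0.8478


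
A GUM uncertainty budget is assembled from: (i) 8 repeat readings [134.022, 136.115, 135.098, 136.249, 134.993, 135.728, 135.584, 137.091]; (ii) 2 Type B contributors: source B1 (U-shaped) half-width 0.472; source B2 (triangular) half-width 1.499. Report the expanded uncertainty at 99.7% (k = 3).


mean = (134.022 + 136.115 + 135.098 + 136.249 + 134.993 + 135.728 + 135.584 + 137.091) / 8 = 135.61
s = sqrt(sum((x - mean)^2)/(n-1)) = 0.92858448
u_A = s / sqrt(n) = 0.92858448 / sqrt(8) = 0.32830419
u_B1 = 0.472 / sqrt(2) = 0.3337544
u_B2 = 1.499 / sqrt(6) = 0.61196419
uc = sqrt(0.32830419^2 + 0.3337544^2 + 0.61196419^2) = 0.77050361
U = k * uc = 3 * 0.77050361
U = 2.3115

2.3115


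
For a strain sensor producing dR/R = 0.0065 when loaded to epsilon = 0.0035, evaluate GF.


GF = (dR/R) / epsilon
= 0.0065 / 0.0035
= 1.8571

1.8571


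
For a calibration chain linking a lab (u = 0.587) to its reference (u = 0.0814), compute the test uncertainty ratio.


TUR = u_lab / u_ref
= 0.587 / 0.0814
= 7.2113

7.2113


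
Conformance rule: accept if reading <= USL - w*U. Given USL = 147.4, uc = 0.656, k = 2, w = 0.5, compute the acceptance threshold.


U = k * uc = 2 * 0.656 = 1.312
guard band g = w * U = 0.5 * 1.312 = 0.656
AL = USL - g = 147.4 - 0.656
AL = 146.7440

146.7440


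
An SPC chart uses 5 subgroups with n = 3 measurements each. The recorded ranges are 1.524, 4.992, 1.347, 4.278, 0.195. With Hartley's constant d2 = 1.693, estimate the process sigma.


R_bar = (1.524 + 4.992 + 1.347 + 4.278 + 0.195) / 5
R_bar = 12.336 / 5 = 2.4672
sigma_hat = R_bar / d2 = 2.4672 / 1.693 = 1.4573

1.4573


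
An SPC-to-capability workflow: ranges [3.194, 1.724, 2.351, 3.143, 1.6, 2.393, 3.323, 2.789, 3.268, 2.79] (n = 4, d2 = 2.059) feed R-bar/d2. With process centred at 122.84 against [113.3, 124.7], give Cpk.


R_bar = (3.194 + 1.724 + 2.351 + 3.143 + 1.6 + 2.393 + 3.323 + 2.789 + 3.268 + 2.79) / 10 = 2.6575
sigma = R_bar / d2 = 2.6575 / 2.059 = 1.2906751
Cp = (USL - LSL)/(6*sigma) = (124.7 - 113.3)/(6*1.2906751) = 1.4721
Cpu = (124.7 - 122.84)/(3*1.2906751) = 0.4804
Cpl = (122.84 - 113.3)/(3*1.2906751) = 2.4638
Cpk = min(Cpu, Cpl) = 0.4804

0.4804


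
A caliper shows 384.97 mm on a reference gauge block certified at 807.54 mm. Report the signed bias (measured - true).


Systematic error = measured - true
= 384.97 - 807.54
= -422.5700

-422.5700


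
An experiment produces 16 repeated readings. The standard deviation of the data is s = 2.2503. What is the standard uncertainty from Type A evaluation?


u_A = s / sqrt(n)
u_A = 2.2503 / sqrt(16)
u_A = 2.2503 / 4
u_A = 0.5626

0.5626


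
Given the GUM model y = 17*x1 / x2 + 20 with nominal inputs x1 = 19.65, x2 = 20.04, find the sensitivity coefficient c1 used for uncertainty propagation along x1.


y = 17*x1 / x2 + 20
dy/dx1 = 17/x2
Evaluate at x2 = 20.04: c1 = 17 / 20.04
c1 = 0.8483

0.8483


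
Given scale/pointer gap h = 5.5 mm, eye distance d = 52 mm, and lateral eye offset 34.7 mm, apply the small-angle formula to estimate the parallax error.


error = h * offset / d
= 5.5 * 34.7 / 52
= 3.6702

3.6702


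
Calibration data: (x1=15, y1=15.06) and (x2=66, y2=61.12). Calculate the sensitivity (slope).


slope = (y2 - y1) / (x2 - x1)
= (61.12 - 15.06) / (66 - 15)
= 46.0600 / 51
= 0.9031

0.9031


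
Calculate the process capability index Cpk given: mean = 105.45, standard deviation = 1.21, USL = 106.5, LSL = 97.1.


Cpu = (USL - mean) / (3*sigma) = (106.5 - 105.45) / (3*1.21) = 0.2893
Cpl = (mean - LSL) / (3*sigma) = (105.45 - 97.1) / (3*1.21) = 2.3003
Cpk = min(Cpu, Cpl) = 0.2893

0.2893


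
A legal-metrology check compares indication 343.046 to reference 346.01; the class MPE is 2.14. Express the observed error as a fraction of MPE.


e = indication - reference = 343.046 - 346.01 = -2.9640
|e| = 2.9640
ratio = |e| / MPE = 2.9640 / 2.14
ratio = 1.3850

1.3850


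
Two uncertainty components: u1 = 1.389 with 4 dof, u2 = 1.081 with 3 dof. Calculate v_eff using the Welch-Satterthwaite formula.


uc = sqrt(u1^2 + u2^2) = sqrt(1.389^2 + 1.081^2) = 1.7600801
v_eff = uc^4 / (u1^4/v1 + u2^4/v2)
= 1.7600801^4 / (1.389^4/4 + 1.081^4/3)
= 9.5968726 / 1.3857482
v_eff = 6.9254

6.9254


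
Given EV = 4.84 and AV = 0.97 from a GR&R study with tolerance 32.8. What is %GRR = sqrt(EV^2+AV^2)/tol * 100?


GRR = sqrt(EV^2 + AV^2) = sqrt(4.84^2 + 0.97^2) = 4.9362435
%GRR = GRR / tol * 100 = 4.9362435 / 32.8 * 100
%GRR = 15.0495

15.0495


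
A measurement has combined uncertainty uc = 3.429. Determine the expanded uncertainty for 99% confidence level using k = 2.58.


U = k * uc
U = 2.58 * 3.429
U = 8.8468

8.8468


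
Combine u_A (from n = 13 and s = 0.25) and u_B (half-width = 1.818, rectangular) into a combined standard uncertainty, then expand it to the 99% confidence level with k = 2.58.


u_A = s / sqrt(n) = 0.25 / sqrt(13) = 0.069337525
u_B = half_width / sqrt(3) = 1.818 / sqrt(3) = 1.0496228
uc = sqrt(u_A^2 + u_B^2) = sqrt(0.069337525^2 + 1.0496228^2) = 1.0519105
U = k * uc = 2.58 * 1.0519105
U = 2.7139

2.7139


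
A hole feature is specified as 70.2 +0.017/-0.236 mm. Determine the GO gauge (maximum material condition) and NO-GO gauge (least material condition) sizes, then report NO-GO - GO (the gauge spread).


GO = nominal - lower_tol (smallest hole = maximum material condition)
GO = 70.2 - 0.236 = 69.964
NO-GO = nominal + upper_tol (largest hole = least material condition)
NO-GO = 70.2 + 0.017 = 70.217
spread = NO-GO - GO = 70.217 - 69.964 = 0.2530

0.2530


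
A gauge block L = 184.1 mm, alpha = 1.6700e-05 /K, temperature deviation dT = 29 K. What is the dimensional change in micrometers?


dL = L * alpha * dT
= 184.1 * 1.6700e-05 * 29
= 0.0891596 mm
dL_um = 0.0891596 * 1000 = 89.1596 um

89.1596


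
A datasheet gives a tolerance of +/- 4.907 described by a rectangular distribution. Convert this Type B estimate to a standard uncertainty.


u_B = half_width / sqrt(3)
u_B = 4.907 / 1.7320508
u_B = 2.8331

2.8331


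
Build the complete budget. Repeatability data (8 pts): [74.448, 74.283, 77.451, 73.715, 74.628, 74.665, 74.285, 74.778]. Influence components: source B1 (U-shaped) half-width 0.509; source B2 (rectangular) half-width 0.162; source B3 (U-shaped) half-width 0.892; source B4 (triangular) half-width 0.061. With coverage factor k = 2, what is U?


mean = (74.448 + 74.283 + 77.451 + 73.715 + 74.628 + 74.665 + 74.285 + 74.778) / 8 = 74.781625
s = sqrt(sum((x - mean)^2)/(n-1)) = 1.128022
u_A = s / sqrt(n) = 1.128022 / sqrt(8) = 0.398816
u_B1 = 0.509 / sqrt(2) = 0.35991735
u_B2 = 0.162 / sqrt(3) = 0.093530744
u_B3 = 0.892 / sqrt(2) = 0.63073925
u_B4 = 0.061 / sqrt(6) = 0.024903146
uc = sqrt(0.398816^2 + 0.35991735^2 + 0.093530744^2 + 0.63073925^2 + 0.024903146^2) = 0.83414319
U = k * uc = 2 * 0.83414319
U = 1.6683

1.6683


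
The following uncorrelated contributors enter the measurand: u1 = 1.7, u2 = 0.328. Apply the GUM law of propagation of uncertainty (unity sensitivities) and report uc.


uc = sqrt(1.7^2 + 0.328^2)
uc = sqrt(2.997584)
uc = 1.7314

1.7314


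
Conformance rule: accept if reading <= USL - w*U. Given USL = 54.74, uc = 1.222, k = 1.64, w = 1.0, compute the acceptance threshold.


U = k * uc = 1.64 * 1.222 = 2.00408
guard band g = w * U = 1.0 * 2.00408 = 2.00408
AL = USL - g = 54.74 - 2.00408
AL = 52.7359

52.7359


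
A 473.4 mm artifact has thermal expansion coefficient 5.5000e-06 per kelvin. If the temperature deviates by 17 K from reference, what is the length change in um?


dL = L * alpha * dT
= 473.4 * 5.5000e-06 * 17
= 0.0442629 mm
dL_um = 0.0442629 * 1000 = 44.2629 um

44.2629


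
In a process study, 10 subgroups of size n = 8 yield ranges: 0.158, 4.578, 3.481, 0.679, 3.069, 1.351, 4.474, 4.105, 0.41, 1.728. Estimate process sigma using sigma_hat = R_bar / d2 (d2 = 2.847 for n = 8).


R_bar = (0.158 + 4.578 + 3.481 + 0.679 + 3.069 + 1.351 + 4.474 + 4.105 + 0.41 + 1.728) / 10
R_bar = 24.033 / 10 = 2.4033
sigma_hat = R_bar / d2 = 2.4033 / 2.847 = 0.8442

0.8442


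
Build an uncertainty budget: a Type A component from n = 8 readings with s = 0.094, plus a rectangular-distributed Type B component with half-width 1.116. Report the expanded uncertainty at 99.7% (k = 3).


u_A = s / sqrt(n) = 0.094 / sqrt(8) = 0.033234019
u_B = half_width / sqrt(3) = 1.116 / sqrt(3) = 0.6443229
uc = sqrt(u_A^2 + u_B^2) = sqrt(0.033234019^2 + 0.6443229^2) = 0.64517943
U = k * uc = 3 * 0.64517943
U = 1.9355

1.9355


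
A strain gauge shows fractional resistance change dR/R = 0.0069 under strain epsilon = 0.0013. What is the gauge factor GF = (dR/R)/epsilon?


GF = (dR/R) / epsilon
= 0.0069 / 0.0013
= 5.3077

5.3077


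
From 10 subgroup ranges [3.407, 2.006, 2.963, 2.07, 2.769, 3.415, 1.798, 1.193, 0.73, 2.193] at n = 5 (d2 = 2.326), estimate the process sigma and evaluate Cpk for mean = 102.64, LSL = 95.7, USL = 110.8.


R_bar = (3.407 + 2.006 + 2.963 + 2.07 + 2.769 + 3.415 + 1.798 + 1.193 + 0.73 + 2.193) / 10 = 2.2544
sigma = R_bar / d2 = 2.2544 / 2.326 = 0.96921754
Cp = (USL - LSL)/(6*sigma) = (110.8 - 95.7)/(6*0.96921754) = 2.5966
Cpu = (110.8 - 102.64)/(3*0.96921754) = 2.8064
Cpl = (102.64 - 95.7)/(3*0.96921754) = 2.3868
Cpk = min(Cpu, Cpl) = 2.3868

2.3868


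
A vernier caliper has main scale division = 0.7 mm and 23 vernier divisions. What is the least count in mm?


LC = MSD / n_div
= 0.7 / 23
= 0.0304

0.0304


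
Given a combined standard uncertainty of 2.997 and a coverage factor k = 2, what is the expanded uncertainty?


U = k * uc
U = 2 * 2.997
U = 5.9940

5.9940


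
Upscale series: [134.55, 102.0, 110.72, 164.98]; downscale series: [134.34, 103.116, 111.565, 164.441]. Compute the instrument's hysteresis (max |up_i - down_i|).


|134.55 - 134.34| = 0.2100
|102.0 - 103.116| = 1.1160
|110.72 - 111.565| = 0.8450
|164.98 - 164.441| = 0.5390
hysteresis = max(diffs) = 1.1160

1.1160


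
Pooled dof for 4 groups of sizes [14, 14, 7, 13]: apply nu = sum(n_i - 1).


nu = sum_i (n_i - 1)
nu = ((14 - 1) + (14 - 1) + (7 - 1) + (13 - 1))
nu = 13 + 13 + 6 + 12
nu = 44

44


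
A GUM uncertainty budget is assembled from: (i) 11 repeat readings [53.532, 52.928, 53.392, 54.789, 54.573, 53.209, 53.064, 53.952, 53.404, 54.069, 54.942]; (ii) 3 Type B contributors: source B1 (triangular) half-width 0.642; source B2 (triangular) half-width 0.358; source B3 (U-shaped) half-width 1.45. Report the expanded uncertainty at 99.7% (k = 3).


mean = (53.532 + 52.928 + 53.392 + 54.789 + 54.573 + 53.209 + 53.064 + 53.952 + 53.404 + 54.069 + 54.942) / 11 = 53.80490909
s = sqrt(sum((x - mean)^2)/(n-1)) = 0.70862394
u_A = s / sqrt(n) = 0.70862394 / sqrt(11) = 0.21365816
u_B1 = 0.642 / sqrt(6) = 0.2620954
u_B2 = 0.358 / sqrt(6) = 0.14615289
u_B3 = 1.45 / sqrt(2) = 1.0253048
uc = sqrt(0.21365816^2 + 0.2620954^2 + 0.14615289^2 + 1.0253048^2) = 1.0894744
U = k * uc = 3 * 1.0894744
U = 3.2684

3.2684


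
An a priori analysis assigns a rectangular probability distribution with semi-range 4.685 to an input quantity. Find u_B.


u_B = half_width / sqrt(3)
u_B = 4.685 / 1.7320508
u_B = 2.7049

2.7049


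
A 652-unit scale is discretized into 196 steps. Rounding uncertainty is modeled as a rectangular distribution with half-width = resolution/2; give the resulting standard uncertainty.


resolution = range / divisions
resolution = 652 / 196 = 3.3265306
u_res = resolution / (2*sqrt(3))
u_res = 3.3265306 / 3.4641016
u_res = 0.9603

0.9603


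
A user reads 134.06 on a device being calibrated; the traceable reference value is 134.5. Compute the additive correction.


Correction = standard - reading
= 134.5 - 134.06
= 0.4400

0.4400


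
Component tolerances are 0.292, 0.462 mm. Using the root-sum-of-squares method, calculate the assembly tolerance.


RSS = sqrt(0.292^2 + 0.462^2)
= sqrt(0.298708)
= 0.5465

0.5465


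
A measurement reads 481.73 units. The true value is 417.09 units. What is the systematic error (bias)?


Systematic error = measured - true
= 481.73 - 417.09
= 64.6400

64.6400


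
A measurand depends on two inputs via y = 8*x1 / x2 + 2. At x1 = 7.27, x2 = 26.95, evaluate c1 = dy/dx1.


y = 8*x1 / x2 + 2
dy/dx1 = 8/x2
Evaluate at x2 = 26.95: c1 = 8 / 26.95
c1 = 0.2968

0.2968


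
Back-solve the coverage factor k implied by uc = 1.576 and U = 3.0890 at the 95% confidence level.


k = U / uc
k = 3.0890 / 1.576
k = 1.96

1.96


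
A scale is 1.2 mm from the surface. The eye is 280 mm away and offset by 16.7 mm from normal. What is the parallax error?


error = h * offset / d
= 1.2 * 16.7 / 280
= 0.0716

0.0716


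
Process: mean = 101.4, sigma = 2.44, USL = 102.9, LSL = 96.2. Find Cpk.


Cpu = (USL - mean) / (3*sigma) = (102.9 - 101.4) / (3*2.44) = 0.2049
Cpl = (mean - LSL) / (3*sigma) = (101.4 - 96.2) / (3*2.44) = 0.7104
Cpk = min(Cpu, Cpl) = 0.2049

0.2049


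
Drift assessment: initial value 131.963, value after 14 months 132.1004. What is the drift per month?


rate = (v2 - v1) / months
= (132.1004 - 131.963) / 14
= 0.1374 / 14
= 0.0098

0.0098


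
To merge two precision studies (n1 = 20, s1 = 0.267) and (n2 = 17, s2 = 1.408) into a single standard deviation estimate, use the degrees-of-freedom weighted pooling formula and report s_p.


s_p = sqrt(((n1-1)*s1^2 + (n2-1)*s2^2) / (n1+n2-2))
numerator = (20-1)*0.267^2 + (17-1)*1.408^2 = 1.354491 + 31.719424 = 33.073915
denominator = 20 + 17 - 2 = 35
s_p^2 = 33.073915 / 35 = 0.944969
s_p = sqrt(0.944969) = 0.9721

0.9721


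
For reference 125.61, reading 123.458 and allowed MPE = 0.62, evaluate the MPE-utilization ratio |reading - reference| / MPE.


e = indication - reference = 123.458 - 125.61 = -2.1520
|e| = 2.1520
ratio = |e| / MPE = 2.1520 / 0.62
ratio = 3.4710

3.4710


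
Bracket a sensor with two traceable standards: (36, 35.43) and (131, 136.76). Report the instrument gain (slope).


slope = (y2 - y1) / (x2 - x1)
= (136.76 - 35.43) / (131 - 36)
= 101.3300 / 95
= 1.0666

1.0666


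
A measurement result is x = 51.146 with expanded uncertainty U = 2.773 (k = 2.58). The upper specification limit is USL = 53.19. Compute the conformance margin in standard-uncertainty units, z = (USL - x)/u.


u = U / k = 2.773 / 2.58 = 1.0748062
margin = |USL - x| = |53.19 - 51.146| = 2.044
z = margin / u = 2.044 / 1.0748062
z = 1.9017

1.9017


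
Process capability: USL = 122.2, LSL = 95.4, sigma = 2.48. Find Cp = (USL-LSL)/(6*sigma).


Cp = (USL - LSL) / (6 * sigma)
= (122.2 - 95.4) / (6 * 2.48)
= 26.8000 / 14.8800
= 1.8011

1.8011


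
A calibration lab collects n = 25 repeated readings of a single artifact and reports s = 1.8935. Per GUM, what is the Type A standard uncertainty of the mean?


u_A = s / sqrt(n)
u_A = 1.8935 / sqrt(25)
u_A = 1.8935 / 5
u_A = 0.3787

0.3787


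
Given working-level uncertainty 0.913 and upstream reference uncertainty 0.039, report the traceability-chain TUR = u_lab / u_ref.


TUR = u_lab / u_ref
= 0.913 / 0.039
= 23.4103

23.4103


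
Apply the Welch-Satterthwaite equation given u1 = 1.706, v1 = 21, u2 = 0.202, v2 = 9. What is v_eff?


uc = sqrt(u1^2 + u2^2) = sqrt(1.706^2 + 0.202^2) = 1.7179173
v_eff = uc^4 / (u1^4/v1 + u2^4/v2)
= 1.7179173^4 / (1.706^4/21 + 0.202^4/9)
= 8.7098167 / 0.4035487
v_eff = 21.5831

21.5831


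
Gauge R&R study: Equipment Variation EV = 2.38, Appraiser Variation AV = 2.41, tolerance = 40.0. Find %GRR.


GRR = sqrt(EV^2 + AV^2) = sqrt(2.38^2 + 2.41^2) = 3.3871079
%GRR = GRR / tol * 100 = 3.3871079 / 40.0 * 100
%GRR = 8.4678

8.4678


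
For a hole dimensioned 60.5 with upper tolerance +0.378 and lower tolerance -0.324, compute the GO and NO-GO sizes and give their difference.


GO = nominal - lower_tol (smallest hole = maximum material condition)
GO = 60.5 - 0.324 = 60.176
NO-GO = nominal + upper_tol (largest hole = least material condition)
NO-GO = 60.5 + 0.378 = 60.878
spread = NO-GO - GO = 60.878 - 60.176 = 0.7020

0.7020


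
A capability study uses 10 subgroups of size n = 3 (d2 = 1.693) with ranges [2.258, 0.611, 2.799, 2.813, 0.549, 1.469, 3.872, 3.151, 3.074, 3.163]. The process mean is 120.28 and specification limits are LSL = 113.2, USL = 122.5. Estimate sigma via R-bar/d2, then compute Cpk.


R_bar = (2.258 + 0.611 + 2.799 + 2.813 + 0.549 + 1.469 + 3.872 + 3.151 + 3.074 + 3.163) / 10 = 2.3759
sigma = R_bar / d2 = 2.3759 / 1.693 = 1.4033668
Cp = (USL - LSL)/(6*sigma) = (122.5 - 113.2)/(6*1.4033668) = 1.1045
Cpu = (122.5 - 120.28)/(3*1.4033668) = 0.5273
Cpl = (120.28 - 113.2)/(3*1.4033668) = 1.6817
Cpk = min(Cpu, Cpl) = 0.5273

0.5273


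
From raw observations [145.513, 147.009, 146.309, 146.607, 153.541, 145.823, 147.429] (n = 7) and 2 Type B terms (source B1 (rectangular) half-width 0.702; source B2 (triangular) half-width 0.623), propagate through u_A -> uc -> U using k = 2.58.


mean = (145.513 + 147.009 + 146.309 + 146.607 + 153.541 + 145.823 + 147.429) / 7 = 147.4615714
s = sqrt(sum((x - mean)^2)/(n-1)) = 2.7600089
u_A = s / sqrt(n) = 2.7600089 / sqrt(7) = 1.0431853
u_B1 = 0.702 / sqrt(3) = 0.40529989
u_B2 = 0.623 / sqrt(6) = 0.25433868
uc = sqrt(1.0431853^2 + 0.40529989^2 + 0.25433868^2) = 1.1476897
U = k * uc = 2.58 * 1.1476897
U = 2.9610

2.9610


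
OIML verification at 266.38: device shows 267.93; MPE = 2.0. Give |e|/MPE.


e = indication - reference = 267.93 - 266.38 = 1.5500
|e| = 1.5500
ratio = |e| / MPE = 1.5500 / 2.0
ratio = 0.7750

0.7750


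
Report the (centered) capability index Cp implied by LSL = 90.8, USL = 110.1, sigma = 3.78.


Cp = (USL - LSL) / (6 * sigma)
= (110.1 - 90.8) / (6 * 3.78)
= 19.3000 / 22.6800
= 0.8510

0.8510


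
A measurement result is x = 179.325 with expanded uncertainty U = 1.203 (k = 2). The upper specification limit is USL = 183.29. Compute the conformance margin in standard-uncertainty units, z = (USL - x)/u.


u = U / k = 1.203 / 2 = 0.6015
margin = |USL - x| = |183.29 - 179.325| = 3.965
z = margin / u = 3.965 / 0.6015
z = 6.5919

6.5919


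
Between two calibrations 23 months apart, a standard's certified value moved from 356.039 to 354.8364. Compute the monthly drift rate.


rate = (v2 - v1) / months
= (354.8364 - 356.039) / 23
= -1.2026 / 23
= -0.0523

-0.0523


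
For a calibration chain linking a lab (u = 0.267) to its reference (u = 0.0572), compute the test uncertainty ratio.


TUR = u_lab / u_ref
= 0.267 / 0.0572
= 4.6678

4.6678


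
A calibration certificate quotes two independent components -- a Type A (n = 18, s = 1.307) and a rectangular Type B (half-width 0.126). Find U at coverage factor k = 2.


u_A = s / sqrt(n) = 1.307 / sqrt(18) = 0.30806285
u_B = half_width / sqrt(3) = 0.126 / sqrt(3) = 0.072746134
uc = sqrt(u_A^2 + u_B^2) = sqrt(0.30806285^2 + 0.072746134^2) = 0.31653549
U = k * uc = 2 * 0.31653549
U = 0.6331

0.6331
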